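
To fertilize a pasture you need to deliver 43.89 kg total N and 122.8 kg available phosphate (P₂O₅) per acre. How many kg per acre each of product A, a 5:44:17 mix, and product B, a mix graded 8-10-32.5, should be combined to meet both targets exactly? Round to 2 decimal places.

179.97 kg product A, 436.15 kg product B

Let a = kg of product A, b = kg of product B (per acre).
N: 0.05·a + 0.08·b = 43.89
P₂O₅: 0.44·a + 0.1·b = 122.8
Solving simultaneously: a = 179.967, b = 436.146.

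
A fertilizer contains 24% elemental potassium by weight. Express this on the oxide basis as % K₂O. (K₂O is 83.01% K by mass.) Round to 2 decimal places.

28.91% K₂O

%K₂O = 24 / 0.8301 = 28.9122%.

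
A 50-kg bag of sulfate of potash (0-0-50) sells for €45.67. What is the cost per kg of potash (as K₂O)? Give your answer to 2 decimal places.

€1.83 per kg K₂O

K₂O in bag = 50 × 50% = 25 kg.
Cost per kg K₂O = €45.67 / 25 = €1.8268.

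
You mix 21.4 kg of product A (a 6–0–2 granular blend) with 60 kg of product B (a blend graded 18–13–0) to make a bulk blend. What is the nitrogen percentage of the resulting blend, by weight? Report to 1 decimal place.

Total mass = 21.4 + 60 = 81.4 kg.
N mass = 6%×21.4 + 18%×60 = 12.084 kg.
% N = 12.084 / 81.4 = 14.8452%.

14.8% N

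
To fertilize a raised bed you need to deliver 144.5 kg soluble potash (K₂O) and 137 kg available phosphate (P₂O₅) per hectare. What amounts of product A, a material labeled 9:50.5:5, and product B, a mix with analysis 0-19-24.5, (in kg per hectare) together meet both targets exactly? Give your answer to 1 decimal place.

With a, b = kg per hectare of product A and product B:
K₂O: 0.05·a + 0.245·b = 144.5
P₂O₅: 0.505·a + 0.19·b = 137
Eliminate b: (row1) − 0.245/0.19·(row2) → -0.601184·a = -32.1579, so a = 53.4909.
Then b = (137 − 0.505·53.4909) / 0.19 = 578.879.

53.5 kg product A, 578.9 kg product B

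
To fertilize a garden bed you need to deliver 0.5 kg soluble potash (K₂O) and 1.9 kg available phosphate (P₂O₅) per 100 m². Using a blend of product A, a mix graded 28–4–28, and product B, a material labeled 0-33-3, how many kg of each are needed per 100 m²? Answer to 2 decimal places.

Per-100 m² balance (a = product A, b = product B):
K₂O: 0.28·a + 0.03·b = 0.5
P₂O₅: 0.04·a + 0.33·b = 1.9
Solving simultaneously: a = 1.18421, b = 5.61404.

1.18 kg product A, 5.61 kg product B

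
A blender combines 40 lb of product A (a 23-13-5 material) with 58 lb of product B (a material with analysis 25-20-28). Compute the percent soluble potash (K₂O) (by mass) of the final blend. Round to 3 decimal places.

Total mass = 40 + 58 = 98 lb.
K₂O mass = 5%×40 + 28%×58 = 18.24 lb.
% K₂O = 18.24 / 98 = 18.6122%.

18.612% K₂O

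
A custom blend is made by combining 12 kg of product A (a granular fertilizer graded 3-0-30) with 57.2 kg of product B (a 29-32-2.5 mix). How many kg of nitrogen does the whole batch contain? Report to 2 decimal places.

16.95 kg N

N mass = 3%×12 + 29%×57.2 = 16.948 kg.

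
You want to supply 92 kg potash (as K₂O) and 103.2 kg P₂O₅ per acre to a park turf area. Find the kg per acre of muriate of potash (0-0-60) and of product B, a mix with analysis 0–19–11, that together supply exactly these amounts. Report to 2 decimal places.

Let a = kg of muriate of potash, b = kg of product B (per acre).
K₂O: 0.6·a + 0.11·b = 92
P₂O₅: 0·a + 0.19·b = 103.2
Solving simultaneously: a = 53.7544, b = 543.158.

53.75 kg muriate of potash, 543.16 kg product B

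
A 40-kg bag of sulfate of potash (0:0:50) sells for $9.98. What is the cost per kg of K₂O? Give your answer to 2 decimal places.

$0.50 per kg K₂O

K₂O in bag = 40 × 50% = 20 kg.
Cost per kg K₂O = $9.98 / 20 = $0.4990.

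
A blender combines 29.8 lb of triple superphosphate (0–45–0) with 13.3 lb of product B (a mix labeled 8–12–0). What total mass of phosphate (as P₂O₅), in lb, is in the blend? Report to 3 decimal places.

15.006 lb P₂O₅

P₂O₅ mass = 45%×29.8 + 12%×13.3 = 15.006 lb.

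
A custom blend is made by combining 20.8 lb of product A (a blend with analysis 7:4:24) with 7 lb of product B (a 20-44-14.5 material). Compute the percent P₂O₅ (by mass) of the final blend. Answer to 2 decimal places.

Total mass = 20.8 + 7 = 27.8 lb.
P₂O₅ mass = 4%×20.8 + 44%×7 = 3.912 lb.
% P₂O₅ = 3.912 / 27.8 = 14.0719%.

14.07% P₂O₅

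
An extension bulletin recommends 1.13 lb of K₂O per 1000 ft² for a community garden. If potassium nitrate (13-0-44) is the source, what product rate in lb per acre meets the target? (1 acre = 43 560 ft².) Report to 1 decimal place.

111.9 lb of product per acre

Product per 1000 ft² = 1.13 / 44% = 2.56818 lb.
Convert to per acre: 2.56818 × 43.56 = 111.87 lb.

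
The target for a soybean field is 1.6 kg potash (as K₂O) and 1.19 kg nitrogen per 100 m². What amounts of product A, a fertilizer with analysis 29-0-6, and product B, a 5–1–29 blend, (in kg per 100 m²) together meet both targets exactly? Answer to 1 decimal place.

3.3 kg product A, 4.8 kg product B

With a, b = kg per 100 m² of product A and product B:
K₂O: 0.06·a + 0.29·b = 1.6
N: 0.29·a + 0.05·b = 1.19
Eliminate a: (row1) − 0.06/0.29·(row2) → 0.279655·b = 1.35379, so b = 4.84094.
Back-substitute: a = (1.6 − 0.29·4.84094) / 0.06 = 3.2688.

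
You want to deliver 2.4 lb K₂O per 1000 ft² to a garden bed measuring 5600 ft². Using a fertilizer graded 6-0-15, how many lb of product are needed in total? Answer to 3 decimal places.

89.600 lb

Product per 1000 ft² = 2.4 / 15% = 16 lb.
Total product = 16 × 5600 / 1000 = 89.6 lb.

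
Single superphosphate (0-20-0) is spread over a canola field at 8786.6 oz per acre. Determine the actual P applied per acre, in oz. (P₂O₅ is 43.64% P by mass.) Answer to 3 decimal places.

766.894 oz P per acre

P₂O₅ per acre = 8786.6 × 20% = 1757.32 oz.
Elemental P = 1757.32 × 0.4364 = 766.8944 oz per acre.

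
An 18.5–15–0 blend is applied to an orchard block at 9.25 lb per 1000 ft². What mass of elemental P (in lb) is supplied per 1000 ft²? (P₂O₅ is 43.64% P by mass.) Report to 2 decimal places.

0.61 lb P per thousand sq ft

P₂O₅ per 1000 ft² = 9.25 × 15% = 1.3875 lb.
Elemental P = 1.3875 × 0.4364 = 0.605505 lb per 1000 ft².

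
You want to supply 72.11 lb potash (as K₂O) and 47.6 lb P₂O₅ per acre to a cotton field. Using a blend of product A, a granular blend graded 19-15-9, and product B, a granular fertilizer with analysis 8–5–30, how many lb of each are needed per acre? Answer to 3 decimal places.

Let a = lb of product A, b = lb of product B (per acre).
K₂O: 0.09·a + 0.3·b = 72.11
P₂O₅: 0.15·a + 0.05·b = 47.6
Eliminate a: (row1) − 0.09/0.15·(row2) → 0.27·b = 43.55, so b = 161.2963.
Back-substitute: a = (72.11 − 0.3·161.2963) / 0.09 = 263.5679.

263.568 lb product A, 161.296 lb product B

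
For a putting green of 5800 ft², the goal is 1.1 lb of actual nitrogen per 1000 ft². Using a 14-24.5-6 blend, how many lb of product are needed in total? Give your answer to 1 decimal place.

Product per 1000 ft² = 1.1 / 14% = 7.85714 lb.
Total product = 7.85714 × 5800 / 1000 = 45.5714 lb.

45.6 lb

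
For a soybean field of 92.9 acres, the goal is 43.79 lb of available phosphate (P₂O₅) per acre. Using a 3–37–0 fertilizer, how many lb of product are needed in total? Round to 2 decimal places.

Product per acre = 43.79 / 37% = 118.351 lb.
Total product = 118.351 × 92.9 = 10994.841 lb.

10994.84 lb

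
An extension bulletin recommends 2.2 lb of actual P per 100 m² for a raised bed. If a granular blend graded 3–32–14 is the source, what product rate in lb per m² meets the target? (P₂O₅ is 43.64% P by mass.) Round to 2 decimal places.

As P₂O₅: 2.2 / 0.4364 = 5.04125 lb per 100 m².
Product per 100 m² = 5.04125 / 32% = 15.7539 lb.
Convert to per m²: 15.7539 × 0.01 = 0.157539 lb.

0.16 lb of product per sq m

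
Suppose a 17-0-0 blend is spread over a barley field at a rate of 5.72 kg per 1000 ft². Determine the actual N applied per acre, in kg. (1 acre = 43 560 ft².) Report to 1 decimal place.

nitrogen per 1000 ft² = 5.72 × 17% = 0.9724 kg.
Convert to per acre: 0.9724 × 43.56 = 42.3577 kg.

42.4 kg N per acre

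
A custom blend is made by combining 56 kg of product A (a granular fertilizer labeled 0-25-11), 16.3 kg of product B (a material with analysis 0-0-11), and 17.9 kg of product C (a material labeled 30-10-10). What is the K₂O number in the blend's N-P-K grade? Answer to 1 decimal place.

10.8% K₂O

Total mass = 56 + 16.3 + 17.9 = 90.2 kg.
K₂O mass = 11%×56 + 11%×16.3 + 10%×17.9 = 9.743 kg.
% K₂O = 9.743 / 90.2 = 10.8016%.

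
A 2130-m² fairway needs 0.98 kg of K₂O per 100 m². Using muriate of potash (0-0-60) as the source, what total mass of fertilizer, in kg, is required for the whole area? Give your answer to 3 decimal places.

Product per 100 m² = 0.98 / 60% = 1.63333 kg.
Total product = 1.63333 × 2130 / 100 = 34.79 kg.

34.790 kg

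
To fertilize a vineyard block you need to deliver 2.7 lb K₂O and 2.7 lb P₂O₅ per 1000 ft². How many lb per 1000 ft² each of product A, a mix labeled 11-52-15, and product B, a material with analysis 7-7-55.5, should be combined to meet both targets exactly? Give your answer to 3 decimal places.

Per-1000 ft² balance (a = product A, b = product B):
K₂O: 0.15·a + 0.555·b = 2.7
P₂O₅: 0.52·a + 0.07·b = 2.7
Solving simultaneously: a = 4.70874, b = 3.59223.

4.709 lb product A, 3.592 lb product B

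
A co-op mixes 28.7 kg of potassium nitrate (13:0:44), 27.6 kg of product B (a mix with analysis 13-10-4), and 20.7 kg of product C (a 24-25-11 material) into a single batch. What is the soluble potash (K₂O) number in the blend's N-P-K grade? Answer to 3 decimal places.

20.791% K₂O

Total mass = 28.7 + 27.6 + 20.7 = 77 kg.
K₂O mass = 44%×28.7 + 4%×27.6 + 11%×20.7 = 16.009 kg.
% K₂O = 16.009 / 77 = 20.7909%.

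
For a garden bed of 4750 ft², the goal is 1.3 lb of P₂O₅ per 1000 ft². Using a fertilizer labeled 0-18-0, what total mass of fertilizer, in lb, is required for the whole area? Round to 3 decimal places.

34.306 lb

Product per 1000 ft² = 1.3 / 18% = 7.22222 lb.
Total product = 7.22222 × 4750 / 1000 = 34.3056 lb.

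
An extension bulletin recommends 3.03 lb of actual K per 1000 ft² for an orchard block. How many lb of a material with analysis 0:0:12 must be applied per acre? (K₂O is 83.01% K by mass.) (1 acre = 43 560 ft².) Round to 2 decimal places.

1325.01 lb of product per acre

As K₂O: 3.03 / 0.8301 = 3.65016 lb per 1000 ft².
Product per 1000 ft² = 3.65016 / 12% = 30.418 lb.
Convert to per acre: 30.418 × 43.56 = 1325.009 lb.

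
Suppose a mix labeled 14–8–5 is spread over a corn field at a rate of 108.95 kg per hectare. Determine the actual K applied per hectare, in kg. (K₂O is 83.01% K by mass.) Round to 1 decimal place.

K₂O per hectare = 108.95 × 5% = 5.4475 kg.
Elemental K = 5.4475 × 0.8301 = 4.52197 kg per hectare.

4.5 kg K per hectare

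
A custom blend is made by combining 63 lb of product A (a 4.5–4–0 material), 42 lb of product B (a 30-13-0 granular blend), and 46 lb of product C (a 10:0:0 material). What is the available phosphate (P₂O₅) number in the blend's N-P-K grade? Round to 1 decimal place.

5.3% P₂O₅

Total mass = 63 + 42 + 46 = 151 lb.
P₂O₅ mass = 4%×63 + 13%×42 + 0%×46 = 7.98 lb.
% P₂O₅ = 7.98 / 151 = 5.28477%.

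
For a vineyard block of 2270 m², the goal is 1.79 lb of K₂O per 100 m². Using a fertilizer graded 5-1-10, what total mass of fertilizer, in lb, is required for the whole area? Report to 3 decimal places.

406.330 lb

Product per 100 m² = 1.79 / 10% = 17.9 lb.
Total product = 17.9 × 2270 / 100 = 406.33 lb.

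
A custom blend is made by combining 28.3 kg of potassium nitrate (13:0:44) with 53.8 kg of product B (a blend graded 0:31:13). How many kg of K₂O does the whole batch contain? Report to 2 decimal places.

K₂O mass = 44%×28.3 + 13%×53.8 = 19.446 kg.

19.45 kg K₂O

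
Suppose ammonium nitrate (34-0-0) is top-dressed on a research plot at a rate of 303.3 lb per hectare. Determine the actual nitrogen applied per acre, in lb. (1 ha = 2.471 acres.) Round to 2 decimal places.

nitrogen per hectare = 303.3 × 34% = 103.122 lb.
Convert to per acre: 103.122 × 0.404694 = 41.7329 lb.

41.73 lb N per acre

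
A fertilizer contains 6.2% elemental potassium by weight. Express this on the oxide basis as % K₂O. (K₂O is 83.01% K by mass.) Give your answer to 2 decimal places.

%K₂O = 6.2 / 0.8301 = 7.46898%.

7.47% K₂O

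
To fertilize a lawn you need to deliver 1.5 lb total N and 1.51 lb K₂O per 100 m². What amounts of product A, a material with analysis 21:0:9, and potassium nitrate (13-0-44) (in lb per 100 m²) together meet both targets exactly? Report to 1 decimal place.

5.7 lb product A, 2.3 lb potassium nitrate

With a, b = lb per 100 m² of product A and potassium nitrate:
N: 0.21·a + 0.13·b = 1.5
K₂O: 0.09·a + 0.44·b = 1.51
Eliminate b: (row1) − 0.13/0.44·(row2) → 0.183409·a = 1.05386, so a = 5.74597.
Then b = (1.51 − 0.09·5.74597) / 0.44 = 2.25651.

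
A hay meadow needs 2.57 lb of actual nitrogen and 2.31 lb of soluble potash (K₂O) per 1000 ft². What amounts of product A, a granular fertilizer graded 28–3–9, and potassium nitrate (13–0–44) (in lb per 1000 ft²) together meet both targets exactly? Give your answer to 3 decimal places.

Per-1000 ft² balance (a = product A, b = potassium nitrate):
N: 0.28·a + 0.13·b = 2.57
K₂O: 0.09·a + 0.44·b = 2.31
Eliminate a: (row1) − 0.28/0.09·(row2) → -1.23889·b = -4.61667, so b = 3.72646.
Back-substitute: a = (2.57 − 0.13·3.72646) / 0.28 = 7.44843.

7.448 lb product A, 3.726 lb potassium nitrate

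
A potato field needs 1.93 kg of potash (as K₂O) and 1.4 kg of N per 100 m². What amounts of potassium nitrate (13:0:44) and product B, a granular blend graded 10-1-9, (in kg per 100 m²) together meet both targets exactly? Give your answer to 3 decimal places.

With a, b = kg per 100 m² of potassium nitrate and product B:
K₂O: 0.44·a + 0.09·b = 1.93
N: 0.13·a + 0.1·b = 1.4
Eliminate b: (row1) − 0.09/0.1·(row2) → 0.323·a = 0.67, so a = 2.0743.
Then b = (1.4 − 0.13·2.0743) / 0.1 = 11.3034.

2.074 kg potassium nitrate, 11.303 kg product B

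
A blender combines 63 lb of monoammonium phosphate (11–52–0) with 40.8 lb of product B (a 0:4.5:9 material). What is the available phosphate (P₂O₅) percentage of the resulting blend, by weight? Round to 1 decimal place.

Total mass = 63 + 40.8 = 103.8 lb.
P₂O₅ mass = 52%×63 + 4.5%×40.8 = 34.596 lb.
% P₂O₅ = 34.596 / 103.8 = 33.3295%.

33.3% P₂O₅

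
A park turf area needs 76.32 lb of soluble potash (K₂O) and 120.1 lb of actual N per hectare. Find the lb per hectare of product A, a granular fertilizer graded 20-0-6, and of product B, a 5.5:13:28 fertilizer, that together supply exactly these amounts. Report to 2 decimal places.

Per-hectare balance (a = product A, b = product B):
K₂O: 0.06·a + 0.28·b = 76.32
N: 0.2·a + 0.055·b = 120.1
Eliminate b: (row1) − 0.28/0.055·(row2) → -0.958182·a = -535.098, so a = 558.452.
Then b = (120.1 − 0.2·558.452) / 0.055 = 152.903.

558.45 lb product A, 152.90 lb product B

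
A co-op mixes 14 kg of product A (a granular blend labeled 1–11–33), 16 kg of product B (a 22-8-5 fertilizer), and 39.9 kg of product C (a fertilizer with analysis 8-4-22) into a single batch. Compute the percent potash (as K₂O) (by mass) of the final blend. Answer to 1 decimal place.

Total mass = 14 + 16 + 39.9 = 69.9 kg.
K₂O mass = 33%×14 + 5%×16 + 22%×39.9 = 14.198 kg.
% K₂O = 14.198 / 69.9 = 20.3119%.

20.3% K₂O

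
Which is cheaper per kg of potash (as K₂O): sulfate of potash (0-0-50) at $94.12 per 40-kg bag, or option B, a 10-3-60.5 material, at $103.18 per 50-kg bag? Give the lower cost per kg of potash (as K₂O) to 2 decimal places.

sulfate of potash: K₂O per bag = 40 × 50% = 20 kg; cost = 94.12 / 20 = $4.7060/kg K₂O.
option B: K₂O per bag = 50 × 60.5% = 30.25 kg; cost = 103.18 / 30.25 = $3.4109/kg K₂O.
option B is cheaper.

$3.41 per kg K₂O (option B)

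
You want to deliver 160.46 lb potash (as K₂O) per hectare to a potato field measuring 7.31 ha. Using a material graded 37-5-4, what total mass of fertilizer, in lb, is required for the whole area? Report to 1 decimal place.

Product per hectare = 160.46 / 4% = 4011.5 lb.
Total product = 4011.5 × 7.31 = 29324.06 lb.

29324.1 lb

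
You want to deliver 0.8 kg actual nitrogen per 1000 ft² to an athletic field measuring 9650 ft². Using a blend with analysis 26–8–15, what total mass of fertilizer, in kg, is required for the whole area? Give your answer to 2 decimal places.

Product per 1000 ft² = 0.8 / 26% = 3.07692 kg.
Total product = 3.07692 × 9650 / 1000 = 29.6923 kg.

29.69 kg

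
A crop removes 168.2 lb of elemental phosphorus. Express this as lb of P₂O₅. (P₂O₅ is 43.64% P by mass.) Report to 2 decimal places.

385.43 lb P₂O₅

P₂O₅ = 168.2 / 0.4364 = 385.426 lb.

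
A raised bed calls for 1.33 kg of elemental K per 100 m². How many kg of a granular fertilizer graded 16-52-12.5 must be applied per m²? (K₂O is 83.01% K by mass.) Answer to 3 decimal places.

0.128 kg of product per sq m

As K₂O: 1.33 / 0.8301 = 1.60222 kg per 100 m².
Product per 100 m² = 1.60222 / 12.5% = 12.8177 kg.
Convert to per m²: 12.8177 × 0.01 = 0.128177 kg.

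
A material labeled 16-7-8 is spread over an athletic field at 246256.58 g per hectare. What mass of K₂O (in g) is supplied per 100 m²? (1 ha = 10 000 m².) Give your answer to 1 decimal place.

K₂O per hectare = 246256.58 × 8% = 19700.5 g.
Convert to per 100 m²: 19700.5 × 0.01 = 197.005 g.

197.0 g K₂O per hundred sq m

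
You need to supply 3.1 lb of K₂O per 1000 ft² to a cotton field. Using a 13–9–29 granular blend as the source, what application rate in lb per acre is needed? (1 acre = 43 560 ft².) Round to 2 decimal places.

Product per 1000 ft² = 3.1 / 29% = 10.6897 lb.
Convert to per acre: 10.6897 × 43.56 = 465.641 lb.

465.64 lb of product per acre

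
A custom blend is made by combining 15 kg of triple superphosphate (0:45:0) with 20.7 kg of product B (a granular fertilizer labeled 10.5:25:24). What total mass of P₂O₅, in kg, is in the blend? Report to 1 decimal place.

P₂O₅ mass = 45%×15 + 25%×20.7 = 11.925 kg.

11.9 kg P₂O₅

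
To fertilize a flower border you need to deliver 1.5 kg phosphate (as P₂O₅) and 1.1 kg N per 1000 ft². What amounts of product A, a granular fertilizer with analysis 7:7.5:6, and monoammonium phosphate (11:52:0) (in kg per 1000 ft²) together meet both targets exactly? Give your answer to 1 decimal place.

14.5 kg product A, 0.8 kg monoammonium phosphate

Per-1000 ft² balance (a = product A, b = monoammonium phosphate):
P₂O₅: 0.075·a + 0.52·b = 1.5
N: 0.07·a + 0.11·b = 1.1
From row1: a = (1.5 − 0.52·b) / 0.075.
Into row2: 0.07·(1.5 − 0.52·b)/0.075 + 0.11·b = 1.1 → b = 0.79929, a = 14.4583.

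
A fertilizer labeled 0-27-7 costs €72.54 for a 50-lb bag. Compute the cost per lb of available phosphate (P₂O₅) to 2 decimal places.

P₂O₅ in bag = 50 × 27% = 13.5 lb.
Cost per lb P₂O₅ = €72.54 / 13.5 = €5.3733.

€5.37 per lb P₂O₅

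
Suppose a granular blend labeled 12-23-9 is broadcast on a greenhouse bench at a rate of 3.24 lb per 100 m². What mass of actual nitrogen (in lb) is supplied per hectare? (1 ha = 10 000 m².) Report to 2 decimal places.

nitrogen per 100 m² = 3.24 × 12% = 0.3888 lb.
Convert to per hectare: 0.3888 × 100 = 38.88 lb.

38.88 lb N per hectare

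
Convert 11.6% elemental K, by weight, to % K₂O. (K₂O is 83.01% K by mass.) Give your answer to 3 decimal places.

13.974% K₂O

%K₂O = 11.6 / 0.8301 = 13.9742%.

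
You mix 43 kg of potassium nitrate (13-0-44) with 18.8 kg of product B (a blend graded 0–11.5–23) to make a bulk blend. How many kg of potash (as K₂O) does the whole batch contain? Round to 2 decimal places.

K₂O mass = 44%×43 + 23%×18.8 = 23.244 kg.

23.24 kg K₂O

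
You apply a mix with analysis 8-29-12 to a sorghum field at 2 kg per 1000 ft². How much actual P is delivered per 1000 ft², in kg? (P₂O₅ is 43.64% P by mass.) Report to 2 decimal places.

0.25 kg P per thousand sq ft

P₂O₅ per 1000 ft² = 2 × 29% = 0.58 kg.
Elemental P = 0.58 × 0.4364 = 0.253112 kg per 1000 ft².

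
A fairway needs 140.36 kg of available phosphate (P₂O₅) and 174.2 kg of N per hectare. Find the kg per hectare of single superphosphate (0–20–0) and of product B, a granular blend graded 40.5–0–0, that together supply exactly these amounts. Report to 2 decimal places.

701.80 kg single superphosphate, 430.12 kg product B

With a, b = kg per hectare of single superphosphate and product B:
P₂O₅: 0.2·a + 0·b = 140.36
N: 0·a + 0.405·b = 174.2
Solving simultaneously: a = 701.8, b = 430.123.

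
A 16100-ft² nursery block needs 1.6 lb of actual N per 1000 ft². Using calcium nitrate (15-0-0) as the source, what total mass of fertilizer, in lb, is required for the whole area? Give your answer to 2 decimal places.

Product per 1000 ft² = 1.6 / 15% = 10.6667 lb.
Total product = 10.6667 × 16100 / 1000 = 171.733 lb.

171.73 lb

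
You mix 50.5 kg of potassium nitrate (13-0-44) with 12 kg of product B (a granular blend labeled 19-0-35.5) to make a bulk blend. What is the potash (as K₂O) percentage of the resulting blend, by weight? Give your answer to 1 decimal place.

Total mass = 50.5 + 12 = 62.5 kg.
K₂O mass = 44%×50.5 + 35.5%×12 = 26.48 kg.
% K₂O = 26.48 / 62.5 = 42.368%.

42.4% K₂O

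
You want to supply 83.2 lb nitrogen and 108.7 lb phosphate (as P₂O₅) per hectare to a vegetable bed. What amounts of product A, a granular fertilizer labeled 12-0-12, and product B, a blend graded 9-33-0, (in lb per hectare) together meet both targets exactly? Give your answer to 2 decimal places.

446.29 lb product A, 329.39 lb product B

With a, b = lb per hectare of product A and product B:
N: 0.12·a + 0.09·b = 83.2
P₂O₅: 0·a + 0.33·b = 108.7
Solving simultaneously: a = 446.288, b = 329.394.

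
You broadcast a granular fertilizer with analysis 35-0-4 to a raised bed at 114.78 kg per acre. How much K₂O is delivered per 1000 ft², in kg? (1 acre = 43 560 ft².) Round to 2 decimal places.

0.11 kg K₂O per thousand sq ft

K₂O per acre = 114.78 × 4% = 4.5912 kg.
Convert to per 1000 ft²: 4.5912 × 0.0229568 = 0.105399 kg.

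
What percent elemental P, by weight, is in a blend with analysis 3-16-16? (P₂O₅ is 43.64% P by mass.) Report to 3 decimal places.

6.982% P

%P = 16 × 0.4364 = 6.9824%.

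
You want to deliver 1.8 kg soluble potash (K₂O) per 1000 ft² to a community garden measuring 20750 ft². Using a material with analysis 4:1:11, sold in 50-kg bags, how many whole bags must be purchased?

7 bags

Product per 1000 ft² = 1.8 / 11% = 16.3636 kg.
Total product = 16.3636 × 20750 / 1000 = 339.545 kg.
Bags = ⌈339.545 / 50⌉ = 7.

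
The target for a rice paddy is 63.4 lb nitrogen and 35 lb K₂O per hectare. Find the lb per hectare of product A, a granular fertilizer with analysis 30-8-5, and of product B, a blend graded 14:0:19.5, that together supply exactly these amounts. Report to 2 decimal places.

With a, b = lb per hectare of product A and product B:
N: 0.3·a + 0.14·b = 63.4
K₂O: 0.05·a + 0.195·b = 35
Eliminate a: (row1) − 0.3/0.05·(row2) → -1.03·b = -146.6, so b = 142.3301.
Back-substitute: a = (63.4 − 0.14·142.3301) / 0.3 = 144.913.

144.91 lb product A, 142.33 lb product B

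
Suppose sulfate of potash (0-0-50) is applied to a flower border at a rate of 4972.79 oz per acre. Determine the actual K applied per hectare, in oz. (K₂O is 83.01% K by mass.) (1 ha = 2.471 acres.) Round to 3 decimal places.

5100.036 oz K per hectare

K₂O per acre = 4972.79 × 50% = 2486.39 oz.
Elemental K = 2486.39 × 0.8301 = 2063.96 oz per acre.
Convert to per hectare: 2063.96 × 2.471 = 5100.03649 oz.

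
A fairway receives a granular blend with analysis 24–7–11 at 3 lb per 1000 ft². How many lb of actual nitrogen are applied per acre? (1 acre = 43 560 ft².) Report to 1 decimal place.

31.4 lb N per acre

nitrogen per 1000 ft² = 3 × 24% = 0.72 lb.
Convert to per acre: 0.72 × 43.56 = 31.3632 lb.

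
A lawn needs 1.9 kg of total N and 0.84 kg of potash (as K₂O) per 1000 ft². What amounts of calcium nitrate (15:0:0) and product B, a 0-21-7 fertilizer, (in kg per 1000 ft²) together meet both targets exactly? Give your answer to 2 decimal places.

12.67 kg calcium nitrate, 12.00 kg product B

Let a = kg of calcium nitrate, b = kg of product B (per 1000 ft²).
N: 0.15·a + 0·b = 1.9
K₂O: 0·a + 0.07·b = 0.84
Solving simultaneously: a = 12.6667, b = 12.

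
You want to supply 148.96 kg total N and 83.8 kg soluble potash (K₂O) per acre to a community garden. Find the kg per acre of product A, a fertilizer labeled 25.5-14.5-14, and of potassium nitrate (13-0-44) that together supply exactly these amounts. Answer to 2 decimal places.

With a, b = kg per acre of product A and potassium nitrate:
N: 0.255·a + 0.13·b = 148.96
K₂O: 0.14·a + 0.44·b = 83.8
Eliminate b: (row1) − 0.13/0.44·(row2) → 0.213636·a = 124.201, so a = 581.366.
Then b = (83.8 − 0.14·581.366) / 0.44 = 5.47447.

581.37 kg product A, 5.47 kg potassium nitrate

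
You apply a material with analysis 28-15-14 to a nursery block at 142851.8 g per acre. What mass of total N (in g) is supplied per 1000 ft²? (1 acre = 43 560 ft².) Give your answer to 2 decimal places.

918.24 g N per thousand sq ft

nitrogen per acre = 142851.8 × 28% = 39998.5 g.
Convert to per 1000 ft²: 39998.5 × 0.0229568 = 918.239 g.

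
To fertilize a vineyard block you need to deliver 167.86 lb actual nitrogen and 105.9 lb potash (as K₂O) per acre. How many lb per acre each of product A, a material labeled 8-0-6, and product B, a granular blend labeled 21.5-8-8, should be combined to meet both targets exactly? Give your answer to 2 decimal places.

1436.88 lb product A, 246.09 lb product B

With a, b = lb per acre of product A and product B:
N: 0.08·a + 0.215·b = 167.86
K₂O: 0.06·a + 0.08·b = 105.9
From row1: a = (167.86 − 0.215·b) / 0.08.
Into row2: 0.06·(167.86 − 0.215·b)/0.08 + 0.08·b = 105.9 → b = 246.092, a = 1436.877.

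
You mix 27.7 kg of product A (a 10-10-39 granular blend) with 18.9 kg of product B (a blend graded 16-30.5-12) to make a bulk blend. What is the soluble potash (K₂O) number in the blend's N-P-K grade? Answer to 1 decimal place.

28.0% K₂O

Total mass = 27.7 + 18.9 = 46.6 kg.
K₂O mass = 39%×27.7 + 12%×18.9 = 13.071 kg.
% K₂O = 13.071 / 46.6 = 28.0494%.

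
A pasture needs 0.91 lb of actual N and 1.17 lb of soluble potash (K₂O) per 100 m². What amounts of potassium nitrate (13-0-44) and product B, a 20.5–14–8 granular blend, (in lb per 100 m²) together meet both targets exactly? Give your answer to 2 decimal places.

2.09 lb potassium nitrate, 3.11 lb product B

With a, b = lb per 100 m² of potassium nitrate and product B:
N: 0.13·a + 0.205·b = 0.91
K₂O: 0.44·a + 0.08·b = 1.17
Eliminate a: (row1) − 0.13/0.44·(row2) → 0.181364·b = 0.564318, so b = 3.11153.
Back-substitute: a = (0.91 − 0.205·3.11153) / 0.13 = 2.09336.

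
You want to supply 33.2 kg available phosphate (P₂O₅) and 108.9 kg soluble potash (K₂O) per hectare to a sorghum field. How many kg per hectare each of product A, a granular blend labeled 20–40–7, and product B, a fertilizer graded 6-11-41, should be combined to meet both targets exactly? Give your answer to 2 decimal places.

10.45 kg product A, 263.83 kg product B

With a, b = kg per hectare of product A and product B:
P₂O₅: 0.4·a + 0.11·b = 33.2
K₂O: 0.07·a + 0.41·b = 108.9
From row1: a = (33.2 − 0.11·b) / 0.4.
Into row2: 0.07·(33.2 − 0.11·b)/0.4 + 0.41·b = 108.9 → b = 263.826, a = 10.4479.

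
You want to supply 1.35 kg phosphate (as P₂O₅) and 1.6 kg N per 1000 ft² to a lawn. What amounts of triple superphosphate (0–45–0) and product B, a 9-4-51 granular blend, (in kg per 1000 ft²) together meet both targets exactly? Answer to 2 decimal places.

With a, b = kg per 1000 ft² of triple superphosphate and product B:
P₂O₅: 0.45·a + 0.04·b = 1.35
N: 0·a + 0.09·b = 1.6
Solving simultaneously: a = 1.41975, b = 17.7778.

1.42 kg triple superphosphate, 17.78 kg product B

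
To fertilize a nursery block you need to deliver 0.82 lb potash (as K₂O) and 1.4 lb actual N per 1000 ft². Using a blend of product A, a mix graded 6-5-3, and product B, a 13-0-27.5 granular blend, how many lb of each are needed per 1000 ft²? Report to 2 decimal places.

With a, b = lb per 1000 ft² of product A and product B:
K₂O: 0.03·a + 0.275·b = 0.82
N: 0.06·a + 0.13·b = 1.4
Eliminate a: (row1) − 0.03/0.06·(row2) → 0.21·b = 0.12, so b = 0.571429.
Back-substitute: a = (0.82 − 0.275·0.571429) / 0.03 = 22.0952.

22.10 lb product A, 0.57 lb product B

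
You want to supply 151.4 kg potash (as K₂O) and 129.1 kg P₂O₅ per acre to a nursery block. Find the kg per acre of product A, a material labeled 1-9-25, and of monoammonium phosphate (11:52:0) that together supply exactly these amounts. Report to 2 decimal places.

Let a = kg of product A, b = kg of monoammonium phosphate (per acre).
K₂O: 0.25·a + 0·b = 151.4
P₂O₅: 0.09·a + 0.52·b = 129.1
Eliminate a: (row1) − 0.25/0.09·(row2) → -1.44444·b = -207.211, so b = 143.454.
Back-substitute: a = (151.4 − 0·143.454) / 0.25 = 605.6.

605.60 kg product A, 143.45 kg monoammonium phosphate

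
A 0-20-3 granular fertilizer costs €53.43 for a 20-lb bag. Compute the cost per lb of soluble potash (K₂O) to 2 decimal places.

€89.05 per lb K₂O

K₂O in bag = 20 × 3% = 0.6 lb.
Cost per lb K₂O = €53.43 / 0.6 = €89.0500.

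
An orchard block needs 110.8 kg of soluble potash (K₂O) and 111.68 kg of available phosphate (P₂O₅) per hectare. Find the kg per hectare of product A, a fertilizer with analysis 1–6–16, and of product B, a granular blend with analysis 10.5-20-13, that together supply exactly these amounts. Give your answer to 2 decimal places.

315.77 kg product A, 463.67 kg product B

With a, b = kg per hectare of product A and product B:
K₂O: 0.16·a + 0.13·b = 110.8
P₂O₅: 0.06·a + 0.2·b = 111.68
From row1: a = (110.8 − 0.13·b) / 0.16.
Into row2: 0.06·(110.8 − 0.13·b)/0.16 + 0.2·b = 111.68 → b = 463.669, a = 315.769.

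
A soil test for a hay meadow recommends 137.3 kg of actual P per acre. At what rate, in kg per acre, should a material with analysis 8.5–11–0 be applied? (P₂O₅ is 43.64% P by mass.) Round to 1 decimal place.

2860.2 kg of product per acre

As P₂O₅: 137.3 / 0.4364 = 314.62 kg per acre.
Product per acre = 314.62 / 11% = 2860.18 kg.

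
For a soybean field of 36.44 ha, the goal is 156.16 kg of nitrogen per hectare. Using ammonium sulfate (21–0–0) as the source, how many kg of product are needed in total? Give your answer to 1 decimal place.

27097.5 kg

Product per hectare = 156.16 / 21% = 743.619 kg.
Total product = 743.619 × 36.44 = 27097.48 kg.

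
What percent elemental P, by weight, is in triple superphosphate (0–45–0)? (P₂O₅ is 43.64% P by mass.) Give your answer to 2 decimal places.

%P = 45 × 0.4364 = 19.638%.

19.64% P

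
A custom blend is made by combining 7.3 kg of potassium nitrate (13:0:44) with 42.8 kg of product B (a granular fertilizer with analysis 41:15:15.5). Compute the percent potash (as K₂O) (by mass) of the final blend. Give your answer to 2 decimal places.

Total mass = 7.3 + 42.8 = 50.1 kg.
K₂O mass = 44%×7.3 + 15.5%×42.8 = 9.846 kg.
% K₂O = 9.846 / 50.1 = 19.6527%.

19.65% K₂O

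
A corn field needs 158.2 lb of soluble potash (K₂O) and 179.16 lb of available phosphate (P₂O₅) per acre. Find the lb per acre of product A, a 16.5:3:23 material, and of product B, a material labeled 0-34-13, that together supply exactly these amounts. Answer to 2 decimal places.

410.46 lb product A, 490.72 lb product B

Let a = lb of product A, b = lb of product B (per acre).
K₂O: 0.23·a + 0.13·b = 158.2
P₂O₅: 0.03·a + 0.34·b = 179.16
From row1: a = (158.2 − 0.13·b) / 0.23.
Into row2: 0.03·(158.2 − 0.13·b)/0.23 + 0.34·b = 179.16 → b = 490.724, a = 410.4603.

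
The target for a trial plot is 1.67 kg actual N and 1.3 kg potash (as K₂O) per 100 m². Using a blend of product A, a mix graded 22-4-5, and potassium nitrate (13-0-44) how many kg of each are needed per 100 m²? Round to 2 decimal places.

6.27 kg product A, 2.24 kg potassium nitrate

Per-100 m² balance (a = product A, b = potassium nitrate):
N: 0.22·a + 0.13·b = 1.67
K₂O: 0.05·a + 0.44·b = 1.3
Eliminate b: (row1) − 0.13/0.44·(row2) → 0.205227·a = 1.28591, so a = 6.26578.
Then b = (1.3 − 0.05·6.26578) / 0.44 = 2.24252.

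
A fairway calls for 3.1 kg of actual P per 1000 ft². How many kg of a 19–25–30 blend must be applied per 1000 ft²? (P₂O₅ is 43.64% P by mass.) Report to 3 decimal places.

28.414 kg of product per thousand sq ft

As P₂O₅: 3.1 / 0.4364 = 7.10357 kg per 1000 ft².
Product per 1000 ft² = 7.10357 / 25% = 28.4143 kg.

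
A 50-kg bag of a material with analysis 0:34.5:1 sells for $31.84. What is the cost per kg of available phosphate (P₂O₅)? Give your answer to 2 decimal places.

P₂O₅ in bag = 50 × 34.5% = 17.25 kg.
Cost per kg P₂O₅ = $31.84 / 17.25 = $1.8458.

$1.85 per kg P₂O₅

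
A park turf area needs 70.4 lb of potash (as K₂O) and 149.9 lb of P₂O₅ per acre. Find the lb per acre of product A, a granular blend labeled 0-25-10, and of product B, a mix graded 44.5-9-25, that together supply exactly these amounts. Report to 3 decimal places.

582.037 lb product A, 48.785 lb product B

Let a = lb of product A, b = lb of product B (per acre).
K₂O: 0.1·a + 0.25·b = 70.4
P₂O₅: 0.25·a + 0.09·b = 149.9
Eliminate a: (row1) − 0.1/0.25·(row2) → 0.214·b = 10.44, so b = 48.78505.
Back-substitute: a = (70.4 − 0.25·48.78505) / 0.1 = 582.0374.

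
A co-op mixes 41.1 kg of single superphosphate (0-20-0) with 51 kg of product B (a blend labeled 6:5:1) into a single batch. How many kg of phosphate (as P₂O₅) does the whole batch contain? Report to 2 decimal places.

10.77 kg P₂O₅

P₂O₅ mass = 20%×41.1 + 5%×51 = 10.77 kg.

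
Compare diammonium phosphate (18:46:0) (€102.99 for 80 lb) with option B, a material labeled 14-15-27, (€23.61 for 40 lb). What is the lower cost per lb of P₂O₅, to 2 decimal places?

diammonium phosphate: P₂O₅ per bag = 80 × 46% = 36.8 lb; cost = 102.99 / 36.8 = €2.7986/lb P₂O₅.
option B: P₂O₅ per bag = 40 × 15% = 6 lb; cost = 23.61 / 6 = €3.9350/lb P₂O₅.
diammonium phosphate is cheaper.

€2.80 per lb P₂O₅ (diammonium phosphate)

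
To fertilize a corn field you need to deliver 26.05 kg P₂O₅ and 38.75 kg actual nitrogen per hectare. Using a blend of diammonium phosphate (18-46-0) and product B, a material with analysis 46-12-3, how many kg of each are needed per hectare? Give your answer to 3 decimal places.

38.595 kg diammonium phosphate, 69.137 kg product B

Let a = kg of diammonium phosphate, b = kg of product B (per hectare).
P₂O₅: 0.46·a + 0.12·b = 26.05
N: 0.18·a + 0.46·b = 38.75
Eliminate b: (row1) − 0.12/0.46·(row2) → 0.413043·a = 15.9413, so a = 38.5947.
Then b = (38.75 − 0.18·38.5947) / 0.46 = 69.1368.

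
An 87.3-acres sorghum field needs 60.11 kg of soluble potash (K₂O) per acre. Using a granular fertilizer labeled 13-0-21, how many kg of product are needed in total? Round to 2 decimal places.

24988.59 kg

Product per acre = 60.11 / 21% = 286.238 kg.
Total product = 286.238 × 87.3 = 24988.586 kg.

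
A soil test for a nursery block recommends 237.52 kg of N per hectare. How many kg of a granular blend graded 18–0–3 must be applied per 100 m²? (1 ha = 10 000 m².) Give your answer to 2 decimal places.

Product per hectare = 237.52 / 18% = 1319.56 kg.
Convert to per 100 m²: 1319.56 × 0.01 = 13.1956 kg.

13.20 kg of product per hundred sq m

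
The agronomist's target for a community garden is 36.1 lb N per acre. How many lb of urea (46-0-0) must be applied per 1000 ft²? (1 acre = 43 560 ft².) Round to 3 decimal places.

Product per acre = 36.1 / 46% = 78.4783 lb.
Convert to per 1000 ft²: 78.4783 × 0.0229568 = 1.80161 lb.

1.802 lb of product per thousand sq ft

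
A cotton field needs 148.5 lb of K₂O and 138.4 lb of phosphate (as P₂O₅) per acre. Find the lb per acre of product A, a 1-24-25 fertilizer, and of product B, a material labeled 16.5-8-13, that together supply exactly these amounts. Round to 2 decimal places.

545.71 lb product A, 92.86 lb product B

Per-acre balance (a = product A, b = product B):
K₂O: 0.25·a + 0.13·b = 148.5
P₂O₅: 0.24·a + 0.08·b = 138.4
Solving simultaneously: a = 545.714, b = 92.8571.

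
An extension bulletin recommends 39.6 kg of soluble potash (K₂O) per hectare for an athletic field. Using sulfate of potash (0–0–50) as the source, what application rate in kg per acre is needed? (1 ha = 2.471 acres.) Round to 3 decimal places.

32.052 kg of product per acre

Product per hectare = 39.6 / 50% = 79.2 kg.
Convert to per acre: 79.2 × 0.404694 = 32.0518 kg.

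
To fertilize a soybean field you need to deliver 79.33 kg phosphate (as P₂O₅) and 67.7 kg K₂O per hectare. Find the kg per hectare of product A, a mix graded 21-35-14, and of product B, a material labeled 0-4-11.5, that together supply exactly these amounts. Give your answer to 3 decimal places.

With a, b = kg per hectare of product A and product B:
P₂O₅: 0.35·a + 0.04·b = 79.33
K₂O: 0.14·a + 0.115·b = 67.7
Eliminate a: (row1) − 0.35/0.14·(row2) → -0.2475·b = -89.92, so b = 363.3131.
Back-substitute: a = (79.33 − 0.04·363.3131) / 0.35 = 185.1356.

185.136 kg product A, 363.313 kg product B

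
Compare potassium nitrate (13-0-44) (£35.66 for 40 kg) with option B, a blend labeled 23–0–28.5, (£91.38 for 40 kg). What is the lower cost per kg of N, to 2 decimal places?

£6.86 per kg N (potassium nitrate)

potassium nitrate: N per bag = 40 × 13% = 5.2 kg; cost = 35.66 / 5.2 = £6.8577/kg N.
option B: N per bag = 40 × 23% = 9.2 kg; cost = 91.38 / 9.2 = £9.9326/kg N.
potassium nitrate is cheaper.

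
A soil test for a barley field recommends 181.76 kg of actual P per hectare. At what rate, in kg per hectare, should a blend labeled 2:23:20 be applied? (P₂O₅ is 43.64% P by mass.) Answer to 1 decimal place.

As P₂O₅: 181.76 / 0.4364 = 416.499 kg per hectare.
Product per hectare = 416.499 / 23% = 1810.86 kg.

1810.9 kg of product per hectare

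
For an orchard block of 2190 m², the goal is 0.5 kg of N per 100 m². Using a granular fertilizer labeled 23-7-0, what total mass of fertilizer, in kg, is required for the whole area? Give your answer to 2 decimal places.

47.61 kg

Product per 100 m² = 0.5 / 23% = 2.17391 kg.
Total product = 2.17391 × 2190 / 100 = 47.6087 kg.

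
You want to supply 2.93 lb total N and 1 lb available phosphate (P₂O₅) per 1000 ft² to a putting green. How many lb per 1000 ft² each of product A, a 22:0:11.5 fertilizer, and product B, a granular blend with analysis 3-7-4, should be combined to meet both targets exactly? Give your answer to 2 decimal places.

11.37 lb product A, 14.29 lb product B

Let a = lb of product A, b = lb of product B (per 1000 ft²).
N: 0.22·a + 0.03·b = 2.93
P₂O₅: 0·a + 0.07·b = 1
Solving simultaneously: a = 11.3701, b = 14.2857.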